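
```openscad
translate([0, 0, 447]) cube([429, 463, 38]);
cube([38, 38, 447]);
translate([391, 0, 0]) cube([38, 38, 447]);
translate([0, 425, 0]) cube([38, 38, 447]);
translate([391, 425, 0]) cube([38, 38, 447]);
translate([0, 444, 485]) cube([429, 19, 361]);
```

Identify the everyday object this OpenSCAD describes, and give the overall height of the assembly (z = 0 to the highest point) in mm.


A chair. The overall height is 846 mm.

A slab on four corner posts with a tall panel at the back — a chair. The seat slab sits at z = 447 with thickness 38, and the 361 mm backrest starts at the seat top, so the overall height is 447 + 38 + 361 = 846 mm.


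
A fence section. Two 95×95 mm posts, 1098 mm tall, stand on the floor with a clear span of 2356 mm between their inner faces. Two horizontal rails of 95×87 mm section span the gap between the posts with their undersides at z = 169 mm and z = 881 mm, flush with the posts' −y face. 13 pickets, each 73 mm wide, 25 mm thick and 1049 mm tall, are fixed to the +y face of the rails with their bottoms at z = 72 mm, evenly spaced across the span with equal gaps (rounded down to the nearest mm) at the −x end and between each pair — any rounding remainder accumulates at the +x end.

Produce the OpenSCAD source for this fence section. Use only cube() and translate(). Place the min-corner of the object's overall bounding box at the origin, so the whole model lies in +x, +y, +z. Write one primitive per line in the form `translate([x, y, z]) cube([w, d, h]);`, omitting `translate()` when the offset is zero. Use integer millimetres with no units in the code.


cube([95, 95, 1098]);
translate([2451, 0, 0]) cube([95, 95, 1098]);
translate([95, 0, 169]) cube([2356, 95, 87]);
translate([95, 0, 881]) cube([2356, 95, 87]);
translate([195, 95, 72]) cube([73, 25, 1049]);
translate([368, 95, 72]) cube([73, 25, 1049]);
translate([541, 95, 72]) cube([73, 25, 1049]);
translate([714, 95, 72]) cube([73, 25, 1049]);
translate([887, 95, 72]) cube([73, 25, 1049]);
translate([1060, 95, 72]) cube([73, 25, 1049]);
translate([1233, 95, 72]) cube([73, 25, 1049]);
translate([1406, 95, 72]) cube([73, 25, 1049]);
translate([1579, 95, 72]) cube([73, 25, 1049]);
translate([1752, 95, 72]) cube([73, 25, 1049]);
translate([1925, 95, 72]) cube([73, 25, 1049]);
translate([2098, 95, 72]) cube([73, 25, 1049]);
translate([2271, 95, 72]) cube([73, 25, 1049]);


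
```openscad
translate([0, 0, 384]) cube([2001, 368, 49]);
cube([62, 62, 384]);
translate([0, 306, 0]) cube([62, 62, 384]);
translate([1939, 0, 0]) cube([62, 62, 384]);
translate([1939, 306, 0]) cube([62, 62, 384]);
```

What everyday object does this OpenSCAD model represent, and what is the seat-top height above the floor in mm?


A bench. The seat-top height is 433 mm.

A long slab on four corner posts — a bench. The slab sits at z = 384 with thickness 49, so the top is 384 + 49 = 433 mm.


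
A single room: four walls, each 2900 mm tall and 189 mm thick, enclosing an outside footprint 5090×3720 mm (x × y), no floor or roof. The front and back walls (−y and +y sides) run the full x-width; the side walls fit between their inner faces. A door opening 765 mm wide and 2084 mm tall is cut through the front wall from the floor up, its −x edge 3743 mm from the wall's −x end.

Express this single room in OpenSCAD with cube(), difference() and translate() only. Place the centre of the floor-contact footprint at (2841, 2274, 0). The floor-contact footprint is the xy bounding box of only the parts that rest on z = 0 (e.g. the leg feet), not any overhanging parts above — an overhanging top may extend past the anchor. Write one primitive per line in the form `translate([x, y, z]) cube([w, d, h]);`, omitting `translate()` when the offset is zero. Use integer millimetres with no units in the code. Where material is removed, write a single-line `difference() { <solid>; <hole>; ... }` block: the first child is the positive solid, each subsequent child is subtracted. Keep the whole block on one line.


difference() { translate([296, 414, 0]) cube([5090, 189, 2900]); translate([4039, 414, 0]) cube([765, 189, 2084]); }
translate([296, 3945, 0]) cube([5090, 189, 2900]);
translate([296, 603, 0]) cube([189, 3342, 2900]);
translate([5197, 603, 0]) cube([189, 3342, 2900]);


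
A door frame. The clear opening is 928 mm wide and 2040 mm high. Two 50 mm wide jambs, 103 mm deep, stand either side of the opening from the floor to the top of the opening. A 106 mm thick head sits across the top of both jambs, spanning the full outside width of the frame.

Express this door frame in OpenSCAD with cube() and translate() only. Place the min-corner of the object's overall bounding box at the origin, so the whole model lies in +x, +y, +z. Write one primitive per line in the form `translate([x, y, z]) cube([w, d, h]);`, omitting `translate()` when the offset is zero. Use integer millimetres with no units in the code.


cube([50, 103, 2040]);
translate([978, 0, 0]) cube([50, 103, 2040]);
translate([0, 0, 2040]) cube([1028, 103, 106]);


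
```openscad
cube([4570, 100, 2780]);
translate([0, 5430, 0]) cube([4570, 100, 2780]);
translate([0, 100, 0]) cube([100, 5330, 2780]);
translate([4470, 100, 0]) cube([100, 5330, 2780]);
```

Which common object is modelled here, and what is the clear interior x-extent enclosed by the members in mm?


A house (or room) frame. The interior width is 4370 mm.

Four 2780 mm walls enclosing a rectangle with no floor or roof — a room or house frame. Outside width is 4570 mm and wall thickness is 100 mm, so the interior width is 4570 − 2 × 100 = 4370 mm.


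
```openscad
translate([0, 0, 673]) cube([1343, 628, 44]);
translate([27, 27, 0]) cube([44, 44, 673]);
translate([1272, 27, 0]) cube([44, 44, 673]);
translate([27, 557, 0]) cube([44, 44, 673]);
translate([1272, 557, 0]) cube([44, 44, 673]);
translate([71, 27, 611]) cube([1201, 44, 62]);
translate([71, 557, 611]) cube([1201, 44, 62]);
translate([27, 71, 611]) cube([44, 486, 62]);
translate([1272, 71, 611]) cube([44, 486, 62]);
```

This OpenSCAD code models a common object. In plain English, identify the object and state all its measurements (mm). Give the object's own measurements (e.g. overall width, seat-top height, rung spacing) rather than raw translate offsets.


A table: top 1343 mm (x) × 628 mm (y), 44 mm thick, upper face at z = 717 mm, on four 44×44 mm square legs, each inset 27 mm from the nearest pair of top edges from z = 0 to the bottom of the top. Four apron rails, 44 mm thick and 62 mm tall, run between adjacent legs with their top edges flush with the underside of the top and their outer faces flush with the legs' outer faces.


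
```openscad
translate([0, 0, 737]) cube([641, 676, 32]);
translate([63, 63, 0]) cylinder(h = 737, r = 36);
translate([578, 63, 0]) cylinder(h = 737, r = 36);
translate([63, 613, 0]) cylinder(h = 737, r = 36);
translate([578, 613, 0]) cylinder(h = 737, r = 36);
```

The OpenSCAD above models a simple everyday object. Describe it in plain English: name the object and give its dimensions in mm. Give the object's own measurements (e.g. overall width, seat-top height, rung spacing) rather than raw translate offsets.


A rectangular dining table. The top is 641×676×32 mm with its upper surface at z = 769 mm. It stands on four round legs of 72 mm diameter, each leg's bounding box inset 27 mm from the nearest pair of top edges, running from the floor to the underside of the top.


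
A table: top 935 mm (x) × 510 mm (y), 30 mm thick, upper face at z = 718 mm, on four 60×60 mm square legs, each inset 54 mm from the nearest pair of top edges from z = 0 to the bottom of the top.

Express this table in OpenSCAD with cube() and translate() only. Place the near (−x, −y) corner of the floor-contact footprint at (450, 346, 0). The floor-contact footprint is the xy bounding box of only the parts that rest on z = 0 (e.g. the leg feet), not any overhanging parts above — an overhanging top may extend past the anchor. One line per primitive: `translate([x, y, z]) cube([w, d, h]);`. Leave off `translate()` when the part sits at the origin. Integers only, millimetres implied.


translate([396, 292, 688]) cube([935, 510, 30]);
translate([450, 346, 0]) cube([60, 60, 688]);
translate([1217, 346, 0]) cube([60, 60, 688]);
translate([450, 688, 0]) cube([60, 60, 688]);
translate([1217, 688, 0]) cube([60, 60, 688]);


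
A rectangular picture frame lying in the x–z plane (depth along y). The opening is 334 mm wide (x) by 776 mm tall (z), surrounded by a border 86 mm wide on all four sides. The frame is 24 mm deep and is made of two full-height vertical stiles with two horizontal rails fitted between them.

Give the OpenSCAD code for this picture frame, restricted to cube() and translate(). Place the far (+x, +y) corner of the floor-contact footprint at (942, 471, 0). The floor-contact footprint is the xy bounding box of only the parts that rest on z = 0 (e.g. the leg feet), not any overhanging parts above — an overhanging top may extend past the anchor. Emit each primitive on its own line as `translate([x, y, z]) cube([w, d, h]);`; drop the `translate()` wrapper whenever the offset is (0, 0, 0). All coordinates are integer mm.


translate([436, 447, 0]) cube([86, 24, 948]);
translate([856, 447, 0]) cube([86, 24, 948]);
translate([522, 447, 0]) cube([334, 24, 86]);
translate([522, 447, 862]) cube([334, 24, 86]);


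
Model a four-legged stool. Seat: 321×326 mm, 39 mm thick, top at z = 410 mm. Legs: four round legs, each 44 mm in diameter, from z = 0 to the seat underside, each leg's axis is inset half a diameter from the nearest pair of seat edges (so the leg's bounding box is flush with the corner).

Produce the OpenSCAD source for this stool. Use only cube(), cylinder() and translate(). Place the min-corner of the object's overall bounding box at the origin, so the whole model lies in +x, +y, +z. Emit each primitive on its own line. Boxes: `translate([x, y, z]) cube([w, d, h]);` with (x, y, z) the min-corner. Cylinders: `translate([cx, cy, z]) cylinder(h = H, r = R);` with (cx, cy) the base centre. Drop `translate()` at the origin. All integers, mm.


translate([0, 0, 371]) cube([321, 326, 39]);
translate([22, 22, 0]) cylinder(h = 371, r = 22);
translate([299, 22, 0]) cylinder(h = 371, r = 22);
translate([22, 304, 0]) cylinder(h = 371, r = 22);
translate([299, 304, 0]) cylinder(h = 371, r = 22);


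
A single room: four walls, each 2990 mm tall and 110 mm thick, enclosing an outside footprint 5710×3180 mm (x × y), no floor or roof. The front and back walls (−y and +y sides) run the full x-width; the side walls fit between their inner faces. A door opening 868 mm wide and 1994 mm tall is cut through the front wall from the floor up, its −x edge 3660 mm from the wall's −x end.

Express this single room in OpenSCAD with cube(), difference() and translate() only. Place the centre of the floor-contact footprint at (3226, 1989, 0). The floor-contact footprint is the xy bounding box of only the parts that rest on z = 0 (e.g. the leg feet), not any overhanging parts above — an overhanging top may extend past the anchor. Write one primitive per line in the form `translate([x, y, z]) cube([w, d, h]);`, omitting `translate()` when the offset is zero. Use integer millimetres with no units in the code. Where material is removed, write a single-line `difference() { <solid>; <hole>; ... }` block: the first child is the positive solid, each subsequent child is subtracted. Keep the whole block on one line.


difference() { translate([371, 399, 0]) cube([5710, 110, 2990]); translate([4031, 399, 0]) cube([868, 110, 1994]); }
translate([371, 3469, 0]) cube([5710, 110, 2990]);
translate([371, 509, 0]) cube([110, 2960, 2990]);
translate([5971, 509, 0]) cube([110, 2960, 2990]);


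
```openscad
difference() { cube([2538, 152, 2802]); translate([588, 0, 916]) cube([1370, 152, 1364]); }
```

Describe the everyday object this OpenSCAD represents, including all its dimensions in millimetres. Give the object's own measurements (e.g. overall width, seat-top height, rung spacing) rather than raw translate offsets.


A wall 2538 mm long (x), 152 mm thick (y), 2802 mm tall, with a rectangular window opening cut through it. The opening is 1370 mm wide and 1364 mm tall; its sill is at z = 916 mm and its near (−x) edge is 588 mm from the wall's −x end. The opening passes through the full wall thickness.


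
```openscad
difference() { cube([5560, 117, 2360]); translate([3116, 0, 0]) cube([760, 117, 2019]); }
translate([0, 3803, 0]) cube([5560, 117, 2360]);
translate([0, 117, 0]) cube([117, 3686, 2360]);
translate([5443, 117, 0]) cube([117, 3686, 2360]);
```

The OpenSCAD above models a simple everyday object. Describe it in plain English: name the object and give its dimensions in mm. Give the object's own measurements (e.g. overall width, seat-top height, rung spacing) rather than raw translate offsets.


A single room: four walls, each 2360 mm tall and 117 mm thick, enclosing an outside footprint 5560×3920 mm (x × y), no floor or roof. The front and back walls (−y and +y sides) run the full x-width; the side walls fit between their inner faces. A door opening 760 mm wide and 2019 mm tall is cut through the front wall from the floor up, its −x edge 3116 mm from the wall's −x end.


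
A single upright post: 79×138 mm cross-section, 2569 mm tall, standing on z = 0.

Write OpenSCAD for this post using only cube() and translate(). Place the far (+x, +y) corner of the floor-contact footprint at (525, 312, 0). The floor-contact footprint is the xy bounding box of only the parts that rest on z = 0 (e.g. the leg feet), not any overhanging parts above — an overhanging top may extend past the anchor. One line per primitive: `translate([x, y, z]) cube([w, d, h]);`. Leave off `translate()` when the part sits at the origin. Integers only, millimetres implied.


translate([446, 174, 0]) cube([79, 138, 2569]);


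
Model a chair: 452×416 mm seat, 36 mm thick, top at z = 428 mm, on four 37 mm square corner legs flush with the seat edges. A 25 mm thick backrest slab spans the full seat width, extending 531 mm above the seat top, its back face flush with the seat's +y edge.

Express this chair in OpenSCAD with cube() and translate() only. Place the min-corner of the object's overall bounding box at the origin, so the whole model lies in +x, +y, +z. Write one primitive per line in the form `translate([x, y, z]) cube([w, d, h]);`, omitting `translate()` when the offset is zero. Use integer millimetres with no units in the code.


translate([0, 0, 392]) cube([452, 416, 36]);
cube([37, 37, 392]);
translate([415, 0, 0]) cube([37, 37, 392]);
translate([0, 379, 0]) cube([37, 37, 392]);
translate([415, 379, 0]) cube([37, 37, 392]);
translate([0, 391, 428]) cube([452, 25, 531]);


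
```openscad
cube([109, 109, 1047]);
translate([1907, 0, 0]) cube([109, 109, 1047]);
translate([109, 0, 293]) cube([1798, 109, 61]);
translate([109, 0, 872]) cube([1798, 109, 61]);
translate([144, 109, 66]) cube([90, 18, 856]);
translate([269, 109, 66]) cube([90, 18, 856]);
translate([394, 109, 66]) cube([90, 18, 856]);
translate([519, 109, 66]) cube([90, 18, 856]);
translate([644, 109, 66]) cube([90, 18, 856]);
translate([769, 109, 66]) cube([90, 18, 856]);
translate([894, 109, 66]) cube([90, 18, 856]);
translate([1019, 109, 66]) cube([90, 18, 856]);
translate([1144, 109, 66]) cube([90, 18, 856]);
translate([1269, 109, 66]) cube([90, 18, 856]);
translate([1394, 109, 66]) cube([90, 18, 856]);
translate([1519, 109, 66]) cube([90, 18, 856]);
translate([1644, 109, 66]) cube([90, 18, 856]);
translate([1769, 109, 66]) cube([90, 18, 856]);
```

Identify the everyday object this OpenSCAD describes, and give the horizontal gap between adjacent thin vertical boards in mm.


A fence section. The picket gap is 35 mm.

Two posts, two rails, 14 pickets — a fence section. Span 1798 mm holds 14 pickets of 90 mm with 15 equal gaps: ⌊(1798 − 14·90) / 15⌋ = 35 mm.


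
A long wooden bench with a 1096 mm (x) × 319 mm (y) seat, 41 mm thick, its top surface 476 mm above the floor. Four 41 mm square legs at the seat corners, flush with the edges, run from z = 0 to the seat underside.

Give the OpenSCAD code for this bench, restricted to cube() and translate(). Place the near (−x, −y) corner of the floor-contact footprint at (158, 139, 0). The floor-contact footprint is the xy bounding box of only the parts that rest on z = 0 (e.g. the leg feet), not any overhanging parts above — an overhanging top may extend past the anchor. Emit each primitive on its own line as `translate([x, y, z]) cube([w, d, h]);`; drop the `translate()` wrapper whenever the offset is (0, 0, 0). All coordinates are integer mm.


// leg_h = 476 − 41 = 435
translate([158, 139, 435]) cube([1096, 319, 41]);
translate([158, 139, 0]) cube([41, 41, 435]);
translate([158, 417, 0]) cube([41, 41, 435]);
translate([1213, 139, 0]) cube([41, 41, 435]);
translate([1213, 417, 0]) cube([41, 41, 435]);


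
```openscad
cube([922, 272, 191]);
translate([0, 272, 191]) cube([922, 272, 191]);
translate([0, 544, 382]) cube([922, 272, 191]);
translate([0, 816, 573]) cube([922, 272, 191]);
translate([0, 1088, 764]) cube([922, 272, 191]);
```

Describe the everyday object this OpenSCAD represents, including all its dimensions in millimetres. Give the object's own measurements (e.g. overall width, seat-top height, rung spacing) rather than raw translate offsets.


A straight staircase of 5 solid steps. Each step is 922 mm wide (x), 272 mm deep (y, the going) and 191 mm tall (the rise). The first step rests on the floor; each subsequent step sits one going further in +y and one rise higher in +z, directly behind and above the previous step with no overlap.


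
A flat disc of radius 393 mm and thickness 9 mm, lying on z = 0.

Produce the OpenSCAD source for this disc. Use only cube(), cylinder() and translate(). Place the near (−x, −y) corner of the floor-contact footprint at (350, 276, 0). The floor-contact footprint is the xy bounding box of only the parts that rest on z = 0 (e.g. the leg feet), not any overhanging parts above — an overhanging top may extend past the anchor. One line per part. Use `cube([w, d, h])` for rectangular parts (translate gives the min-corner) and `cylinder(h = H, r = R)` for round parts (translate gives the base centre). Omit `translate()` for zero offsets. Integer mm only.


translate([743, 669, 0]) cylinder(h = 9, r = 393);


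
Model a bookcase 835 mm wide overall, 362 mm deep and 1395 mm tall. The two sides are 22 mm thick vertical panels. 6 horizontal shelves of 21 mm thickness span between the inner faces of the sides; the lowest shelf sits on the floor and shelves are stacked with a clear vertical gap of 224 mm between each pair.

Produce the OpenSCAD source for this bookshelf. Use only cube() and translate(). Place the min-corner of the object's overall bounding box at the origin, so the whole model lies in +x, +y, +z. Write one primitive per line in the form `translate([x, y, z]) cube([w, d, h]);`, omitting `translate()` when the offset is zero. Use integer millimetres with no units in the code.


cube([22, 362, 1395]);
translate([813, 0, 0]) cube([22, 362, 1395]);
translate([22, 0, 0]) cube([791, 362, 21]);
translate([22, 0, 245]) cube([791, 362, 21]);
translate([22, 0, 490]) cube([791, 362, 21]);
translate([22, 0, 735]) cube([791, 362, 21]);
translate([22, 0, 980]) cube([791, 362, 21]);
translate([22, 0, 1225]) cube([791, 362, 21]);


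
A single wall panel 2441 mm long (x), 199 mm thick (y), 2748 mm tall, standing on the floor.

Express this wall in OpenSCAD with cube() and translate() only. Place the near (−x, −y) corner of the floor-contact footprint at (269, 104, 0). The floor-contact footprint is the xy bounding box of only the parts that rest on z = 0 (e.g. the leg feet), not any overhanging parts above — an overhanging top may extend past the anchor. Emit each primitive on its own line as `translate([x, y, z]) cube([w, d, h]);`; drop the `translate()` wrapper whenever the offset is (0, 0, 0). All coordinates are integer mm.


translate([269, 104, 0]) cube([2441, 199, 2748]);


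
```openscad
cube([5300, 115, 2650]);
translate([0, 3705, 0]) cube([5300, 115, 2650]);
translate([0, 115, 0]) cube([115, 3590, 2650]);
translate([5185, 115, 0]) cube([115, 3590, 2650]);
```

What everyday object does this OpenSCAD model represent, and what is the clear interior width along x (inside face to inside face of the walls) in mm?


A house (or room) frame. The interior width is 5070 mm.

Four 2650 mm walls enclosing a rectangle with no floor or roof — a room or house frame. Outside width is 5300 mm and wall thickness is 115 mm, so the interior width is 5300 − 2 × 115 = 5070 mm.


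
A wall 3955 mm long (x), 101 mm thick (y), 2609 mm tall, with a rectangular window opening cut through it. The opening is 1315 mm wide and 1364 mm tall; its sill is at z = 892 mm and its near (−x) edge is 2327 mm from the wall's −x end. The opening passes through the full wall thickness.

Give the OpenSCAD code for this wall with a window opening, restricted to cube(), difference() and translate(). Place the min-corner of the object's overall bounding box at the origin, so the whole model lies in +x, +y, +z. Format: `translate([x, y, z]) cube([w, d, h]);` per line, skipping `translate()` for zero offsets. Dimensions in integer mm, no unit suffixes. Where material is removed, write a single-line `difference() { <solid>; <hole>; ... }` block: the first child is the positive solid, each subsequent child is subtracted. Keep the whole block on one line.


difference() { cube([3955, 101, 2609]); translate([2327, 0, 892]) cube([1315, 101, 1364]); }


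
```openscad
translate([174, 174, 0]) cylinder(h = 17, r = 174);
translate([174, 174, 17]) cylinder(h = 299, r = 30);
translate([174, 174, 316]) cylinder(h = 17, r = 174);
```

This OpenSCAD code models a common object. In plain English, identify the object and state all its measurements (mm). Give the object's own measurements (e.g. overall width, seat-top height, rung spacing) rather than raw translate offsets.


A spool: two coaxial disc flanges of radius 174 mm and thickness 17 mm, joined by a core cylinder of radius 30 mm and height 299 mm. The lower flange rests on z = 0 and the three cylinders share a vertical axis.


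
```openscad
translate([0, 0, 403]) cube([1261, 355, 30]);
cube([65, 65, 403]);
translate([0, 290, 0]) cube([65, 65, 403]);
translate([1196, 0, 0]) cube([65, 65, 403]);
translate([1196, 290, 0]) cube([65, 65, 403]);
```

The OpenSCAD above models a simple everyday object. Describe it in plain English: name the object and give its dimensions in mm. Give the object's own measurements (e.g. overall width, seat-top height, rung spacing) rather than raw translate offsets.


A bench: a 1261×355 mm seat slab, 30 mm thick, top at z = 433 mm, on four 65×65 mm square legs flush with the seat corners and standing on z = 0.


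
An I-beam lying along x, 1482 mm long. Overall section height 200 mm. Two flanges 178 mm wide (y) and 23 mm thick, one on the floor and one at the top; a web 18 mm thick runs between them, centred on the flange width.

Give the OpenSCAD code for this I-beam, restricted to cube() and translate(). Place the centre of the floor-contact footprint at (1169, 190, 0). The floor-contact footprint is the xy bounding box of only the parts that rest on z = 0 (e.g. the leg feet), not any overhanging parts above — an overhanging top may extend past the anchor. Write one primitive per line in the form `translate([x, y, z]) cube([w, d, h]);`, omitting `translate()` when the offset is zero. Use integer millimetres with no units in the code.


translate([428, 101, 0]) cube([1482, 178, 23]);
translate([428, 181, 23]) cube([1482, 18, 154]);
translate([428, 101, 177]) cube([1482, 178, 23]);


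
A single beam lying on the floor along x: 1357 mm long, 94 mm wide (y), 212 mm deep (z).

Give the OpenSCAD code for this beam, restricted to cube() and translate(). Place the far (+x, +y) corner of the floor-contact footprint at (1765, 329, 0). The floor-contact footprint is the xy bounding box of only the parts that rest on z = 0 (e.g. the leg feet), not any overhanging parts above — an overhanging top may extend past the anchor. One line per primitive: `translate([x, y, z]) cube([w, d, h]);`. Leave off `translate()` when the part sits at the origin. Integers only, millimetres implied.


translate([408, 235, 0]) cube([1357, 94, 212]);


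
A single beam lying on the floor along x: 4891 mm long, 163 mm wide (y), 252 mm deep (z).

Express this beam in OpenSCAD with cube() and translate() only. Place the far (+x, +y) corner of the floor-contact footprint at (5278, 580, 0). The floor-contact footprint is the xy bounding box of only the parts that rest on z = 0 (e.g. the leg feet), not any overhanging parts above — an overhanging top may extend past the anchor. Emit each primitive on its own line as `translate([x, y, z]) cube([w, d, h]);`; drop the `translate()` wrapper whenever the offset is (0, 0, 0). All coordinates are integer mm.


translate([387, 417, 0]) cube([4891, 163, 252]);


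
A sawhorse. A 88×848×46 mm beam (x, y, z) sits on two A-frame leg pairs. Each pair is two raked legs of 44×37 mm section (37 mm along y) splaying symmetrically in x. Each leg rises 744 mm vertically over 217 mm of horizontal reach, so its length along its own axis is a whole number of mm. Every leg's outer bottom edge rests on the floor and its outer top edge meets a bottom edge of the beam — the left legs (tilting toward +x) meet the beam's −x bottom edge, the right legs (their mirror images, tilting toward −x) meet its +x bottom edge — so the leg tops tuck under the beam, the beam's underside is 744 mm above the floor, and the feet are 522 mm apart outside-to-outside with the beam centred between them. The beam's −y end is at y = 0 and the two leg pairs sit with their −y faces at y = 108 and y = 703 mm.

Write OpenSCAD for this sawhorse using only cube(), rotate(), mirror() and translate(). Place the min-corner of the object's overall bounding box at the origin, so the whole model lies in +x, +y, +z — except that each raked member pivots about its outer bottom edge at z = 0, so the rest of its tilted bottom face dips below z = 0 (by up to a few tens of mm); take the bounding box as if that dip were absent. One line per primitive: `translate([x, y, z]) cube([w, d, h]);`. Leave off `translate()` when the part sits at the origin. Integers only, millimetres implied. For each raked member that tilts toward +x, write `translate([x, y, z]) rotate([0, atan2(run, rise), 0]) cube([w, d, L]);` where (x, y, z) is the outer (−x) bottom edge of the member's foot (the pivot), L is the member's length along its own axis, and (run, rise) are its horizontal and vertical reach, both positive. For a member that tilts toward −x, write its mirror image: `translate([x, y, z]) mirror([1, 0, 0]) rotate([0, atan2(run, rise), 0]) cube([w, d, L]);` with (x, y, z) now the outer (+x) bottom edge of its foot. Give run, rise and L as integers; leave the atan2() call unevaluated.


translate([217, 0, 744]) cube([88, 848, 46]);
translate([0, 108, 0]) rotate([0, atan2(217, 744), 0]) cube([44, 37, 775]);
translate([522, 108, 0]) mirror([1, 0, 0]) rotate([0, atan2(217, 744), 0]) cube([44, 37, 775]);
translate([0, 703, 0]) rotate([0, atan2(217, 744), 0]) cube([44, 37, 775]);
translate([522, 703, 0]) mirror([1, 0, 0]) rotate([0, atan2(217, 744), 0]) cube([44, 37, 775]);


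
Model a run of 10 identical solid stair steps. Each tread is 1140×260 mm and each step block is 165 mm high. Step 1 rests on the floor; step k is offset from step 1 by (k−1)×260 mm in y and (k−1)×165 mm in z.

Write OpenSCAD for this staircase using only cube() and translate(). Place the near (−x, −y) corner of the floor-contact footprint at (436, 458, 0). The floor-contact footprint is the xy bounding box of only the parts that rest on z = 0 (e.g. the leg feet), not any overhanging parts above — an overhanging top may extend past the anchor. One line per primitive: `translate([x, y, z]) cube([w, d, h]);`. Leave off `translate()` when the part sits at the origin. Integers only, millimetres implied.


translate([436, 458, 0]) cube([1140, 260, 165]);
translate([436, 718, 165]) cube([1140, 260, 165]);
translate([436, 978, 330]) cube([1140, 260, 165]);
translate([436, 1238, 495]) cube([1140, 260, 165]);
translate([436, 1498, 660]) cube([1140, 260, 165]);
translate([436, 1758, 825]) cube([1140, 260, 165]);
translate([436, 2018, 990]) cube([1140, 260, 165]);
translate([436, 2278, 1155]) cube([1140, 260, 165]);
translate([436, 2538, 1320]) cube([1140, 260, 165]);
translate([436, 2798, 1485]) cube([1140, 260, 165]);


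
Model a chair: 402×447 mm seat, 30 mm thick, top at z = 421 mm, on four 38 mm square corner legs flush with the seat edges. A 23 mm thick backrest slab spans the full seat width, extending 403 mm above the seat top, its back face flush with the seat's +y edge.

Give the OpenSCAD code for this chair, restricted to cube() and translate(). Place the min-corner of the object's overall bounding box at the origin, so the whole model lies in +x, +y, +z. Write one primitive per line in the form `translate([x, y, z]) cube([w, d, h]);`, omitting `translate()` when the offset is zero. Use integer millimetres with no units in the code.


translate([0, 0, 391]) cube([402, 447, 30]);
cube([38, 38, 391]);
translate([364, 0, 0]) cube([38, 38, 391]);
translate([0, 409, 0]) cube([38, 38, 391]);
translate([364, 409, 0]) cube([38, 38, 391]);
translate([0, 424, 421]) cube([402, 23, 403]);


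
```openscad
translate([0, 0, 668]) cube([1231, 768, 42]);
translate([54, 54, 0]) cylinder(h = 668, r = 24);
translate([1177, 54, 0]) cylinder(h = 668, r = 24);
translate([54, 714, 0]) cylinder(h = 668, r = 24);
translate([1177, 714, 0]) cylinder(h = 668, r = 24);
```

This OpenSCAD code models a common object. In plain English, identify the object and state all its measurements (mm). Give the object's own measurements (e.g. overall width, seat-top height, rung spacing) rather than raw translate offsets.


A rectangular dining table. The top is 1231×768×42 mm with its upper surface at z = 710 mm. It stands on four round legs of 48 mm diameter, each leg's bounding box inset 30 mm from the nearest pair of top edges, running from the floor to the underside of the top.


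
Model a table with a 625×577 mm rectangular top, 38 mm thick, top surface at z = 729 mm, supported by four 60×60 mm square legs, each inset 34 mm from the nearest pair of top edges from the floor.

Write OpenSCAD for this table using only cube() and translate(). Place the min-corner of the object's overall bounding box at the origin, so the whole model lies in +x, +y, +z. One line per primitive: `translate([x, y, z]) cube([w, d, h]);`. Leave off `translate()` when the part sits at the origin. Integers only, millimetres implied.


translate([0, 0, 691]) cube([625, 577, 38]);
translate([34, 34, 0]) cube([60, 60, 691]);
translate([531, 34, 0]) cube([60, 60, 691]);
translate([34, 483, 0]) cube([60, 60, 691]);
translate([531, 483, 0]) cube([60, 60, 691]);


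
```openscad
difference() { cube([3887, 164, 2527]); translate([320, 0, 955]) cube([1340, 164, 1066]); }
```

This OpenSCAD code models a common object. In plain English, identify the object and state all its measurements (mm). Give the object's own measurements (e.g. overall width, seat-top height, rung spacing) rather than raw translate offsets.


A wall 3887 mm long (x), 164 mm thick (y), 2527 mm tall, with a rectangular window opening cut through it. The opening is 1340 mm wide and 1066 mm tall; its sill is at z = 955 mm and its near (−x) edge is 320 mm from the wall's −x end. The opening passes through the full wall thickness.


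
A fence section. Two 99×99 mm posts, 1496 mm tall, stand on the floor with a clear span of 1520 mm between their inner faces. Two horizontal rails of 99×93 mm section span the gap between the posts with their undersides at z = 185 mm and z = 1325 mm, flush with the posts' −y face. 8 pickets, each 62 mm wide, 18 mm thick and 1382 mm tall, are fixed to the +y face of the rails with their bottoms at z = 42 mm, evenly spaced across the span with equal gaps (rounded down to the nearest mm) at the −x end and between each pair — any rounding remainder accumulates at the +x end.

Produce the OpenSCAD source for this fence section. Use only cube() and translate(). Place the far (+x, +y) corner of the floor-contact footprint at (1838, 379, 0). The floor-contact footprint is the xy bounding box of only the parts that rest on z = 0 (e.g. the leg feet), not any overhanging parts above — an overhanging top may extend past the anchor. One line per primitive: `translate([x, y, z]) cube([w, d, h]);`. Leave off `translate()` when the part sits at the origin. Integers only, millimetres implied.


translate([120, 280, 0]) cube([99, 99, 1496]);
translate([1739, 280, 0]) cube([99, 99, 1496]);
translate([219, 280, 185]) cube([1520, 99, 93]);
translate([219, 280, 1325]) cube([1520, 99, 93]);
translate([332, 379, 42]) cube([62, 18, 1382]);
translate([507, 379, 42]) cube([62, 18, 1382]);
translate([682, 379, 42]) cube([62, 18, 1382]);
translate([857, 379, 42]) cube([62, 18, 1382]);
translate([1032, 379, 42]) cube([62, 18, 1382]);
translate([1207, 379, 42]) cube([62, 18, 1382]);
translate([1382, 379, 42]) cube([62, 18, 1382]);
translate([1557, 379, 42]) cube([62, 18, 1382]);


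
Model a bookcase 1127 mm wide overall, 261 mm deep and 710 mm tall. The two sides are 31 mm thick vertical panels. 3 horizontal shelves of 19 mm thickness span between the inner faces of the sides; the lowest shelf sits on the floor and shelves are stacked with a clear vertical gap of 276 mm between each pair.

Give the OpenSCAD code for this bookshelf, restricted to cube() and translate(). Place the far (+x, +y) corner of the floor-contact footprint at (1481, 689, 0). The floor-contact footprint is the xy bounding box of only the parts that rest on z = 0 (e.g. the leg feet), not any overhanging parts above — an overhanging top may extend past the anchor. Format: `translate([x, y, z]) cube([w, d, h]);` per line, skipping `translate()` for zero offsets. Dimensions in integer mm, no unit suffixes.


translate([354, 428, 0]) cube([31, 261, 710]);
translate([1450, 428, 0]) cube([31, 261, 710]);
translate([385, 428, 0]) cube([1065, 261, 19]);
translate([385, 428, 295]) cube([1065, 261, 19]);
translate([385, 428, 590]) cube([1065, 261, 19]);


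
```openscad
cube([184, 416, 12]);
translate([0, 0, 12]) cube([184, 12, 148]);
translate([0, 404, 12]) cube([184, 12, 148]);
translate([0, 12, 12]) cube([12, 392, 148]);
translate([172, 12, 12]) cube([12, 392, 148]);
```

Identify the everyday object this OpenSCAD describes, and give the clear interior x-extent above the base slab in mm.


An open box. The internal width is 160 mm.

A 184×416 base slab with four walls standing on it — an open box. The base is 184 mm wide and the walls are 12 mm thick, so the internal width is 184 − 2 × 12 = 160 mm.


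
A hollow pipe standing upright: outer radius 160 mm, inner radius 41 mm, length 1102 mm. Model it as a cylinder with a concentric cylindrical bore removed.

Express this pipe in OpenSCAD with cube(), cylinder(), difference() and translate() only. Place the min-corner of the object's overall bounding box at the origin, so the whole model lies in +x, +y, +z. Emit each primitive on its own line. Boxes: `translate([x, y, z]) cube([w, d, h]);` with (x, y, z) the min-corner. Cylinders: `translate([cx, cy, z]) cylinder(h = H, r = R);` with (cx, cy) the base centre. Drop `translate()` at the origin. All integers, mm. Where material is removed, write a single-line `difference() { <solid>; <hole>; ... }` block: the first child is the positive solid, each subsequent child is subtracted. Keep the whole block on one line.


difference() { translate([160, 160, 0]) cylinder(h = 1102, r = 160); translate([160, 160, 0]) cylinder(h = 1102, r = 41); }


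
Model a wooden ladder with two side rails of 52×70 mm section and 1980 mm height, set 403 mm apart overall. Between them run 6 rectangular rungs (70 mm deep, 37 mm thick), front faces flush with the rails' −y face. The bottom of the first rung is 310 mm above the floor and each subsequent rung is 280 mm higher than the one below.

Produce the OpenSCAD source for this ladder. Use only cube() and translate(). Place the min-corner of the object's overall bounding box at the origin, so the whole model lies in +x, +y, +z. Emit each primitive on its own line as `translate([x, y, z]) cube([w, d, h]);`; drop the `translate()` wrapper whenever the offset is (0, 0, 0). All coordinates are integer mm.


cube([52, 70, 1980]);
translate([351, 0, 0]) cube([52, 70, 1980]);
translate([52, 0, 310]) cube([299, 70, 37]);
translate([52, 0, 590]) cube([299, 70, 37]);
translate([52, 0, 870]) cube([299, 70, 37]);
translate([52, 0, 1150]) cube([299, 70, 37]);
translate([52, 0, 1430]) cube([299, 70, 37]);
translate([52, 0, 1710]) cube([299, 70, 37]);


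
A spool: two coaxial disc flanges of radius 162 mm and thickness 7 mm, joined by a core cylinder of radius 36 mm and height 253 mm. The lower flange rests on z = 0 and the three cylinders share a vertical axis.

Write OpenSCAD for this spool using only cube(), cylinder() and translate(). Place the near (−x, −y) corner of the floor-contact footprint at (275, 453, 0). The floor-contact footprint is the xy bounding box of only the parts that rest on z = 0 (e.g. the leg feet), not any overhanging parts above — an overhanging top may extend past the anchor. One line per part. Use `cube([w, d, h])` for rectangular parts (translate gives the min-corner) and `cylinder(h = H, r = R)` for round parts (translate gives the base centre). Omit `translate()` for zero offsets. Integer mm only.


translate([437, 615, 0]) cylinder(h = 7, r = 162);
translate([437, 615, 7]) cylinder(h = 253, r = 36);
translate([437, 615, 260]) cylinder(h = 7, r = 162);


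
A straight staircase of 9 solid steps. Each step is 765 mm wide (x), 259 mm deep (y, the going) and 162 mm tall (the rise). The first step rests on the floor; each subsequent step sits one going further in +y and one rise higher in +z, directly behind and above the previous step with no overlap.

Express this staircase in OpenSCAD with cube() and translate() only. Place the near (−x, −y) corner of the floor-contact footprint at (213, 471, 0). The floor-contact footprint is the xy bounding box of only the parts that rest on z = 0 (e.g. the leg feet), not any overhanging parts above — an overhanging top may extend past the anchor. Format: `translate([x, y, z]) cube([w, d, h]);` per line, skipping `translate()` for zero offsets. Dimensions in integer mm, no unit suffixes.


translate([213, 471, 0]) cube([765, 259, 162]);
translate([213, 730, 162]) cube([765, 259, 162]);
translate([213, 989, 324]) cube([765, 259, 162]);
translate([213, 1248, 486]) cube([765, 259, 162]);
translate([213, 1507, 648]) cube([765, 259, 162]);
translate([213, 1766, 810]) cube([765, 259, 162]);
translate([213, 2025, 972]) cube([765, 259, 162]);
translate([213, 2284, 1134]) cube([765, 259, 162]);
translate([213, 2543, 1296]) cube([765, 259, 162]);


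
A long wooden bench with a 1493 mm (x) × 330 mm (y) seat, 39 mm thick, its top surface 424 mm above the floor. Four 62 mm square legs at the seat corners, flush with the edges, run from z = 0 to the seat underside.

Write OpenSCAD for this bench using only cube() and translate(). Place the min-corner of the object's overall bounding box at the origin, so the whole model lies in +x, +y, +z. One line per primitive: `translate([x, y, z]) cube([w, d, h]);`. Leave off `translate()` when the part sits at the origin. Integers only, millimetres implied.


// leg_h = 424 − 39 = 385
translate([0, 0, 385]) cube([1493, 330, 39]);
cube([62, 62, 385]);
translate([0, 268, 0]) cube([62, 62, 385]);
translate([1431, 0, 0]) cube([62, 62, 385]);
translate([1431, 268, 0]) cube([62, 62, 385]);


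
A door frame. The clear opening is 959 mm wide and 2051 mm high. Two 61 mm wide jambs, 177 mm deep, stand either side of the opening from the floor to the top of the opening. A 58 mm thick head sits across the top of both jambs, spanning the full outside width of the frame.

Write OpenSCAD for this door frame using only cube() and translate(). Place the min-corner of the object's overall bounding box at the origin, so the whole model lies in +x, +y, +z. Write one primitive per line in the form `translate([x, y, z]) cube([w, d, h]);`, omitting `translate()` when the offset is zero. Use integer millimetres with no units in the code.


cube([61, 177, 2051]);
translate([1020, 0, 0]) cube([61, 177, 2051]);
translate([0, 0, 2051]) cube([1081, 177, 58]);
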